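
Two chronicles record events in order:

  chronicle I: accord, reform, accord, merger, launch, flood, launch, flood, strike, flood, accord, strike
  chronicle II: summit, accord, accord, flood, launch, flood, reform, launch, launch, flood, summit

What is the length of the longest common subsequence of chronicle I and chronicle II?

6

One common subsequence of length 6: accord [1,2], accord [3,3], launch [5,5], flood [6,6], launch [7,9], flood [8,10]. Since dp[12][11] = 6, nothing longer is possible.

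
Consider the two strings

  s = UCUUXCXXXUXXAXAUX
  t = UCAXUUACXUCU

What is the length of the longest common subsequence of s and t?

8

One common subsequence of length 8: U [1,1]; then C [2,2]; then U [3,5]; then U [4,6]; then C [6,8]; then X [9,9]; then U [10,10]; then U [16,12], and the DP table's final entry dp[17][12] is also 8, so no common subsequence is longer.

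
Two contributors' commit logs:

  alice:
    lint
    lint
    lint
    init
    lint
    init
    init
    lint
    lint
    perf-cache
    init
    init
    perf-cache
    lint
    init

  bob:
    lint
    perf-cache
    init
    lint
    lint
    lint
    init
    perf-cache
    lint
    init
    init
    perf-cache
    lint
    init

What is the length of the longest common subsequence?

11

Match lint at alice[1]=bob[1]; then lint at alice[2]=bob[4]; then lint at alice[3]=bob[5]; then lint at alice[5]=bob[6]; then init at alice[6]=bob[7]; then lint at alice[9]=bob[9]; then init at alice[11]=bob[10]; then init at alice[12]=bob[11]; then perf-cache at alice[13]=bob[12]; then lint at alice[14]=bob[13]; then init at alice[15]=bob[14] — 11 commits in the same relative order in both, and the DP table's final entry dp[15][14] is also 11, so no common subsequence is longer.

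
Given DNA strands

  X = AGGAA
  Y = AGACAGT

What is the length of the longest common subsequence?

Let dp[i][j] be the LCS length of the first i bases of X and the first j bases of Y. dp[i][j] = dp[i-1][j-1]+1 when the i-th and j-th bases match, else max(dp[i-1][j], dp[i][j-1]).
    ·  A  G  A  C  A  G  T
 ·  0  0  0  0  0  0  0  0
 A  0  1  1  1  1  1  1  1
 G  0  1  2  2  2  2  2  2
 G  0  1  2  2  2  2  3  3
 A  0  1  2  3  3  3  3  3
 A  0  1  2  3  3  4  4  4
dp[5][7] = 4. One LCS (by backtracking along matches): AGAA.

4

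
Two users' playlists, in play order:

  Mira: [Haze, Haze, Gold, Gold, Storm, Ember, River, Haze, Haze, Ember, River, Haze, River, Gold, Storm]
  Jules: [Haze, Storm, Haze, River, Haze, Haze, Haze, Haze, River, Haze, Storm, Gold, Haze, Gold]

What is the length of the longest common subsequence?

8

Taking Haze (Mira #1, Jules #1), then Haze (Mira #2, Jules #3), then River (Mira #7, Jules #4), then Haze (Mira #8, Jules #7), then Haze (Mira #9, Jules #8), then River (Mira #11, Jules #9), then Haze (Mira #12, Jules #13), then Gold (Mira #14, Jules #14) gives a common subsequence of length 8. The LCS DP gives dp[15][14] = 8, so this is optimal.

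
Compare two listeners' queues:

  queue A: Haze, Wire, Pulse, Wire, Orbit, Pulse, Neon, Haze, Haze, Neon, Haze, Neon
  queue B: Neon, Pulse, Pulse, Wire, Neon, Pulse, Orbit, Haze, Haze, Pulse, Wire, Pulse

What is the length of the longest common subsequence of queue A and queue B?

Taking Wire (queue A #2, queue B #4), then Pulse (queue A #3, queue B #6), then Orbit (queue A #5, queue B #7), then Haze (queue A #8, queue B #8), then Haze (queue A #9, queue B #9) gives a common subsequence of length 5, and the DP table's final entry dp[12][12] is also 5, so no common subsequence is longer.

5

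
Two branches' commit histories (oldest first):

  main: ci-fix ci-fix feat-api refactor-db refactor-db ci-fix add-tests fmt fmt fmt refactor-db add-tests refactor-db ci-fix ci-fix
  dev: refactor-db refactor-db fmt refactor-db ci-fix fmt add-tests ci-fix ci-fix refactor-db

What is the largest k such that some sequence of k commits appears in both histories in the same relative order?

7

Match refactor-db [4,2] → refactor-db [5,4] → ci-fix [6,5] → fmt [10,6] → add-tests [12,7] → ci-fix [14,8] → ci-fix [15,9] — 7 commits in the same relative order in both, and the DP table's final entry dp[15][10] is also 7, so no common subsequence is longer.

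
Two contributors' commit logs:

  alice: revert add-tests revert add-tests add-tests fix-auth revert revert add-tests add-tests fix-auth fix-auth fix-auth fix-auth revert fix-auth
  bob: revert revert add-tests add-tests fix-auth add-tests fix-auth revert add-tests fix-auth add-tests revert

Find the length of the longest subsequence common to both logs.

Match revert (alice #1, bob #2); then add-tests (alice #2, bob #3); then add-tests (alice #4, bob #4); then add-tests (alice #5, bob #6); then fix-auth (alice #6, bob #7); then revert (alice #8, bob #8); then add-tests (alice #9, bob #9); then add-tests (alice #10, bob #11); then revert (alice #15, bob #12) — 9 commits in the same relative order in both. The LCS DP gives dp[16][12] = 9, so this is optimal.

9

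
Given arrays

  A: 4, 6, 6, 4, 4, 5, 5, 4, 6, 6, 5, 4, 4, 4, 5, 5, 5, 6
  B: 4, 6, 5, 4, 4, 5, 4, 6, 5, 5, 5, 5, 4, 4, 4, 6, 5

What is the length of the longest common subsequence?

One common subsequence of length 12: 4 (A #1, B #1); then 6 (A #2, B #2); then 4 (A #4, B #4); then 4 (A #5, B #5); then 5 (A #7, B #6); then 4 (A #8, B #7); then 6 (A #9, B #8); then 5 (A #11, B #12); then 4 (A #12, B #13); then 4 (A #13, B #14); then 4 (A #14, B #15); then 5 (A #17, B #17). The LCS DP gives dp[18][17] = 12, so this is optimal.

12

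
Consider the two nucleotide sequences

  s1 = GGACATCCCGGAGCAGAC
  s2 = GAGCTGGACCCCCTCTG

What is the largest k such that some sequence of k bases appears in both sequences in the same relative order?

9

Match G at s1[1]=s2[6] → G at s1[2]=s2[7] → A at s1[3]=s2[8] → C at s1[4]=s2[10] → C at s1[7]=s2[11] → C at s1[8]=s2[12] → C at s1[9]=s2[13] → C at s1[14]=s2[15] → G at s1[16]=s2[17] — 9 bases in the same relative order in both. dp[18][17] = 9 confirms this is the maximum.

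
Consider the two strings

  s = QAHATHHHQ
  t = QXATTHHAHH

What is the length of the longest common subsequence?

Taking Q at s[1]=t[1], then A at s[2]=t[3], then H at s[3]=t[7], then A at s[4]=t[8], then H at s[7]=t[9], then H at s[8]=t[10] gives a common subsequence of length 6, and the DP table's final entry dp[9][10] is also 6, so no common subsequence is longer.

6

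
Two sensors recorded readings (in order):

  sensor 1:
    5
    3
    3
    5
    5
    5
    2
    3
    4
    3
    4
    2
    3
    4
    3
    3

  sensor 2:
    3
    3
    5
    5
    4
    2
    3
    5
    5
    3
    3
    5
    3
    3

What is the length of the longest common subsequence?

10

Taking 3 (sensor 1 #2, sensor 2 #1); then 3 (sensor 1 #3, sensor 2 #2); then 5 (sensor 1 #4, sensor 2 #3); then 5 (sensor 1 #5, sensor 2 #4); then 2 (sensor 1 #7, sensor 2 #6); then 3 (sensor 1 #8, sensor 2 #7); then 3 (sensor 1 #10, sensor 2 #10); then 3 (sensor 1 #13, sensor 2 #11); then 3 (sensor 1 #15, sensor 2 #13); then 3 (sensor 1 #16, sensor 2 #14) gives a common subsequence of length 10. The LCS DP gives dp[16][14] = 10, so this is optimal.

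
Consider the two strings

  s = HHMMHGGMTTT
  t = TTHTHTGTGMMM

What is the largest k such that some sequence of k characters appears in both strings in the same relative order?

5

Pick H [1,3]; then H [2,5]; then M [3,10]; then M [4,11]; then M [8,12]; all 5 characters appear in both, in order. The LCS DP gives dp[11][12] = 5, so this is optimal.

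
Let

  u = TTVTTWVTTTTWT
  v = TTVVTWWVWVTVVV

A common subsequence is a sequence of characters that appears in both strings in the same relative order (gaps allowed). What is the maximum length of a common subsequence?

Pick T [1,1] → T [2,2] → V [3,4] → T [4,5] → W [6,7] → V [7,8] → W [12,9] → T [13,11]; all 8 characters appear in both, in order. The LCS DP gives dp[13][14] = 8, so this is optimal.

8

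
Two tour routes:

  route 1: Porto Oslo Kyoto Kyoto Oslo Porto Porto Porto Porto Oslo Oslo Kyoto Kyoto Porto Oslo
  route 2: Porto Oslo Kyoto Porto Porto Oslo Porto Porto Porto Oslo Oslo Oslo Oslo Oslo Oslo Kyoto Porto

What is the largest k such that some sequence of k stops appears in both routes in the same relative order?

Taking Porto at route 1[1]=route 2[1], Oslo at route 1[2]=route 2[2], Kyoto at route 1[3]=route 2[3], Oslo at route 1[5]=route 2[6], Porto at route 1[6]=route 2[7], Porto at route 1[7]=route 2[8], Porto at route 1[8]=route 2[9], Oslo at route 1[10]=route 2[14], Oslo at route 1[11]=route 2[15], Kyoto at route 1[13]=route 2[16], Porto at route 1[14]=route 2[17] gives a common subsequence of length 11, and the DP table's final entry dp[15][17] is also 11, so no common subsequence is longer.

11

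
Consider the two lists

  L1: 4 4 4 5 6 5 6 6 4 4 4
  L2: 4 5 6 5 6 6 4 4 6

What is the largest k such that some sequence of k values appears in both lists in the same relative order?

8

Pick 4 (L1 #3, L2 #1); then 5 (L1 #4, L2 #2); then 6 (L1 #5, L2 #3); then 5 (L1 #6, L2 #4); then 6 (L1 #7, L2 #5); then 6 (L1 #8, L2 #6); then 4 (L1 #9, L2 #7); then 4 (L1 #10, L2 #8); all 8 values appear in both, in order. dp[11][9] = 8 confirms this is the maximum.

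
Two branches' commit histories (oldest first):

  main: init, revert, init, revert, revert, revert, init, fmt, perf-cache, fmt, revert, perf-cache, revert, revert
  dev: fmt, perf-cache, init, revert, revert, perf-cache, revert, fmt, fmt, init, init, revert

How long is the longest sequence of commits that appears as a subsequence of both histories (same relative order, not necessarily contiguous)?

Match init at main[1]=dev[3] → revert at main[2]=dev[4] → revert at main[4]=dev[5] → revert at main[6]=dev[7] → fmt at main[8]=dev[8] → fmt at main[10]=dev[9] → revert at main[14]=dev[12] — 7 commits in the same relative order in both, and the DP table's final entry dp[14][12] is also 7, so no common subsequence is longer.

7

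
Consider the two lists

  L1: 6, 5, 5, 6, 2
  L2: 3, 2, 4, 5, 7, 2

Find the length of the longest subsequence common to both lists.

2

Let dp[i][j] be the LCS length of the first i values of L1 and the first j values of L2. dp[i][j] = dp[i-1][j-1]+1 when the i-th and j-th values match, else max(dp[i-1][j], dp[i][j-1]).
    ·  3  2  4  5  7  2
 ·  0  0  0  0  0  0  0
 6  0  0  0  0  0  0  0
 5  0  0  0  0  1  1  1
 5  0  0  0  0  1  1  1
 6  0  0  0  0  1  1  1
 2  0  0  1  1  1  1  2
dp[5][6] = 2. One LCS (by backtracking along matches): 5, 2.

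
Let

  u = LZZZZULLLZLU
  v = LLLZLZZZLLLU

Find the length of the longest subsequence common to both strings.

Taking L at u[1]=v[3]; then Z at u[2]=v[4]; then Z at u[3]=v[6]; then Z at u[4]=v[7]; then Z at u[5]=v[8]; then L at u[8]=v[9]; then L at u[9]=v[10]; then L at u[11]=v[11]; then U at u[12]=v[12] gives a common subsequence of length 9. dp[12][12] = 9 confirms this is the maximum.

9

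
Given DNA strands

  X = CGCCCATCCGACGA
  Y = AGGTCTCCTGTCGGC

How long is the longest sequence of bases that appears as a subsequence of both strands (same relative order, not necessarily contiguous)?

Pick G at X[2]=Y[3], then C at X[3]=Y[5], then C at X[4]=Y[7], then C at X[5]=Y[8], then T at X[7]=Y[11], then C at X[8]=Y[12], then G at X[10]=Y[14], then C at X[12]=Y[15]; all 8 bases appear in both, in order. Since dp[14][15] = 8, nothing longer is possible.

8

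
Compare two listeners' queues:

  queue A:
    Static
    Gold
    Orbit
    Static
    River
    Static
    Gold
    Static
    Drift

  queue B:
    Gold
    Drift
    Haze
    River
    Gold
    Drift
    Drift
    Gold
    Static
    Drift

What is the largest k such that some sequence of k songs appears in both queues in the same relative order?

Match Gold at queue A[2]=queue B[1], then River at queue A[5]=queue B[4], then Gold at queue A[7]=queue B[8], then Static at queue A[8]=queue B[9], then Drift at queue A[9]=queue B[10] — 5 songs in the same relative order in both. Since dp[9][10] = 5, nothing longer is possible.

5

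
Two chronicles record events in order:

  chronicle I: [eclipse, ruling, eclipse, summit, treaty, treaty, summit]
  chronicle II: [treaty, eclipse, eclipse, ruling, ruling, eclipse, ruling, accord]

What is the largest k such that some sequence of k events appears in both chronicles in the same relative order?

3

Pick eclipse at chronicle I[1]=chronicle II[3], ruling at chronicle I[2]=chronicle II[5], eclipse at chronicle I[3]=chronicle II[6]; all 3 events appear in both, in order. dp[7][8] = 3 confirms this is the maximum.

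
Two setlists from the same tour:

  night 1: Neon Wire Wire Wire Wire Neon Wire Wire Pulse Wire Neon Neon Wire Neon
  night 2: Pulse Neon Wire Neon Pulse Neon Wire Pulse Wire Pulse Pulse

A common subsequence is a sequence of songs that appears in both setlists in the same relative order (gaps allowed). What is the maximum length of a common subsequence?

6

Match Neon at night 1[1]=night 2[2] → Wire at night 1[2]=night 2[3] → Neon at night 1[6]=night 2[6] → Wire at night 1[7]=night 2[7] → Wire at night 1[8]=night 2[9] → Pulse at night 1[9]=night 2[11] — 6 songs in the same relative order in both, and the DP table's final entry dp[14][11] is also 6, so no common subsequence is longer.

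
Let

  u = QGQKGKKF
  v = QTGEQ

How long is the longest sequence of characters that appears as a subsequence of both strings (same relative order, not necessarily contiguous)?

Match Q at u[1]=v[1] → G at u[2]=v[3] → Q at u[3]=v[5] — 3 characters in the same relative order in both. Since dp[8][5] = 3, nothing longer is possible.

3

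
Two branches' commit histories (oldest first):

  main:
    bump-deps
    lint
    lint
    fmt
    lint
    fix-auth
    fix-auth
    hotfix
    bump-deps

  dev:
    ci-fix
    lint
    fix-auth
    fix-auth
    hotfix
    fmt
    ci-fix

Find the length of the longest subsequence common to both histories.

4

Match lint at main[5]=dev[2], fix-auth at main[6]=dev[3], fix-auth at main[7]=dev[4], hotfix at main[8]=dev[5] — 4 commits in the same relative order in both. dp[9][7] = 4 confirms this is the maximum.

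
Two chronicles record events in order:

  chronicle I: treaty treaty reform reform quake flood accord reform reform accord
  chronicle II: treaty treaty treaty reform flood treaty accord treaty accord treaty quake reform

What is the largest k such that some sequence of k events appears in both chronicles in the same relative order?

6

Pick treaty at chronicle I[1]=chronicle II[2] → treaty at chronicle I[2]=chronicle II[3] → reform at chronicle I[4]=chronicle II[4] → flood at chronicle I[6]=chronicle II[5] → accord at chronicle I[7]=chronicle II[9] → reform at chronicle I[9]=chronicle II[12]; all 6 events appear in both, in order. dp[10][12] = 6 confirms this is the maximum.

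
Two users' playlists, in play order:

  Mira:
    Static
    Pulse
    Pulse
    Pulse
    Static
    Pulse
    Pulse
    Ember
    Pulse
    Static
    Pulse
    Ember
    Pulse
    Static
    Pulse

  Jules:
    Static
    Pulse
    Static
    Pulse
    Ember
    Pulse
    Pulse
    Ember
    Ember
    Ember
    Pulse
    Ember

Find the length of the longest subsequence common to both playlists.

9

Pick Static at Mira[1]=Jules[1]; then Pulse at Mira[4]=Jules[2]; then Static at Mira[5]=Jules[3]; then Pulse at Mira[7]=Jules[4]; then Ember at Mira[8]=Jules[5]; then Pulse at Mira[9]=Jules[6]; then Pulse at Mira[11]=Jules[7]; then Ember at Mira[12]=Jules[10]; then Pulse at Mira[13]=Jules[11]; all 9 songs appear in both, in order, and the DP table's final entry dp[15][12] is also 9, so no common subsequence is longer.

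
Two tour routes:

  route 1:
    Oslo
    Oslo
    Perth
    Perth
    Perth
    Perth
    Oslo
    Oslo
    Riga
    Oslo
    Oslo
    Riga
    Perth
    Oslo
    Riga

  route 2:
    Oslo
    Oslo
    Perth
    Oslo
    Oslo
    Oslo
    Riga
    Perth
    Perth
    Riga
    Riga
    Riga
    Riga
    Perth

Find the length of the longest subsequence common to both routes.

One common subsequence of length 9: Oslo [1,1], Oslo [2,2], Perth [6,3], Oslo [8,4], Oslo [10,5], Oslo [11,6], Riga [12,7], Perth [13,9], Riga [15,13]. Since dp[15][14] = 9, nothing longer is possible.

9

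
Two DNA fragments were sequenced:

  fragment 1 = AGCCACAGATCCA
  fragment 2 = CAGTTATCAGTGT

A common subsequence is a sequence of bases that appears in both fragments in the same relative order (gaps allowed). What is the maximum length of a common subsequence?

7

Taking A at fragment 1[1]=fragment 2[2], then G at fragment 1[2]=fragment 2[3], then A at fragment 1[5]=fragment 2[6], then C at fragment 1[6]=fragment 2[8], then A at fragment 1[7]=fragment 2[9], then G at fragment 1[8]=fragment 2[12], then T at fragment 1[10]=fragment 2[13] gives a common subsequence of length 7, and the DP table's final entry dp[13][13] is also 7, so no common subsequence is longer.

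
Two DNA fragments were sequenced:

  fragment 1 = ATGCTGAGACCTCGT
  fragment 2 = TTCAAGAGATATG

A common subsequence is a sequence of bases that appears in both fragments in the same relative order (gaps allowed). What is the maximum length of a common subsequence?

8

Taking T (fragment 1 #2, fragment 2 #2); then C (fragment 1 #4, fragment 2 #3); then G (fragment 1 #6, fragment 2 #6); then A (fragment 1 #7, fragment 2 #7); then G (fragment 1 #8, fragment 2 #8); then A (fragment 1 #9, fragment 2 #11); then T (fragment 1 #12, fragment 2 #12); then G (fragment 1 #14, fragment 2 #13) gives a common subsequence of length 8. dp[15][13] = 8 confirms this is the maximum.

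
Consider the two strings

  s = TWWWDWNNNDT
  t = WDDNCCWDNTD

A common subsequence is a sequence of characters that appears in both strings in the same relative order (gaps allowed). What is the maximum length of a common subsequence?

5

Let dp[i][j] be the LCS length of the first i characters of s and the first j characters of t. dp[i][j] = dp[i-1][j-1]+1 when the i-th and j-th characters match, else max(dp[i-1][j], dp[i][j-1]).
    ·  W  D  D  N  C  C  W  D  N  T  D
 ·  0  0  0  0  0  0  0  0  0  0  0  0
 T  0  0  0  0  0  0  0  0  0  0  1  1
 W  0  1  1  1  1  1  1  1  1  1  1  1
 W  0  1  1  1  1  1  1  2  2  2  2  2
 W  0  1  1  1  1  1  1  2  2  2  2  2
 D  0  1  2  2  2  2  2  2  3  3  3  3
 W  0  1  2  2  2  2  2  3  3  3  3  3
 N  0  1  2  2  3  3  3  3  3  4  4  4
 N  0  1  2  2  3  3  3  3  3  4  4  4
 N  0  1  2  2  3  3  3  3  3  4  4  4
 D  0  1  2  3  3  3  3  3  4  4  4  5
 T  0  1  2  3  3  3  3  3  4  4  5  5
dp[11][11] = 5. One LCS (by backtracking along matches): WWDND.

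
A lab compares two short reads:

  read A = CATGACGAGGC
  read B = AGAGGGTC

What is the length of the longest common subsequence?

Match A at read A[2]=read B[1], then G at read A[4]=read B[2], then A at read A[5]=read B[3], then G at read A[7]=read B[4], then G at read A[9]=read B[5], then G at read A[10]=read B[6], then C at read A[11]=read B[8] — 7 bases in the same relative order in both. The LCS DP gives dp[11][8] = 7, so this is optimal.

7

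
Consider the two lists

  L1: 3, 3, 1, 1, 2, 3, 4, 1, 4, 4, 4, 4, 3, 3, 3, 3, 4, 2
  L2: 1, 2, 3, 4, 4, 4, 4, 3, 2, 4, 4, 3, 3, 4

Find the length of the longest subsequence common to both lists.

Taking 1 (L1 #4, L2 #1), then 2 (L1 #5, L2 #2), then 3 (L1 #6, L2 #3), then 4 (L1 #7, L2 #5), then 4 (L1 #9, L2 #6), then 4 (L1 #10, L2 #7), then 4 (L1 #11, L2 #10), then 4 (L1 #12, L2 #11), then 3 (L1 #15, L2 #12), then 3 (L1 #16, L2 #13), then 4 (L1 #17, L2 #14) gives a common subsequence of length 11. dp[18][14] = 11 confirms this is the maximum.

11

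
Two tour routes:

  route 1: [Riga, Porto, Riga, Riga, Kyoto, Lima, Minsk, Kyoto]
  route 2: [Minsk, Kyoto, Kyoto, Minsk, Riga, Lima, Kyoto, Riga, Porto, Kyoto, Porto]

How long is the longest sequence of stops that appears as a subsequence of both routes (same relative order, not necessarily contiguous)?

3

Taking Riga (route 1 #1, route 2 #8), Porto (route 1 #2, route 2 #9), Kyoto (route 1 #5, route 2 #10) gives a common subsequence of length 3. Since dp[8][11] = 3, nothing longer is possible.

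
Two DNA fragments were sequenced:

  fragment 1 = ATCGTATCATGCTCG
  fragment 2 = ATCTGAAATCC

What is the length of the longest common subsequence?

9

Taking A (fragment 1 #1, fragment 2 #1) → T (fragment 1 #2, fragment 2 #2) → C (fragment 1 #3, fragment 2 #3) → G (fragment 1 #4, fragment 2 #5) → A (fragment 1 #6, fragment 2 #7) → A (fragment 1 #9, fragment 2 #8) → T (fragment 1 #10, fragment 2 #9) → C (fragment 1 #12, fragment 2 #10) → C (fragment 1 #14, fragment 2 #11) gives a common subsequence of length 9. dp[15][11] = 9 confirms this is the maximum.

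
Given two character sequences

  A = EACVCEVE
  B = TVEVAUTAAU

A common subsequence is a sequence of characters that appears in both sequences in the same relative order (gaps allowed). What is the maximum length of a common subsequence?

Let dp[i][j] be the LCS length of the first i characters of A and the first j characters of B. dp[i][j] = dp[i-1][j-1]+1 when the i-th and j-th characters match, else max(dp[i-1][j], dp[i][j-1]).
    ·  T  V  E  V  A  U  T  A  A  U
 ·  0  0  0  0  0  0  0  0  0  0  0
 E  0  0  0  1  1  1  1  1  1  1  1
 A  0  0  0  1  1  2  2  2  2  2  2
 C  0  0  0  1  1  2  2  2  2  2  2
 V  0  0  1  1  2  2  2  2  2  2  2
 C  0  0  1  1  2  2  2  2  2  2  2
 E  0  0  1  2  2  2  2  2  2  2  2
 V  0  0  1  2  3  3  3  3  3  3  3
 E  0  0  1  2  3  3  3  3  3  3  3
dp[8][10] = 3. One LCS (by backtracking along matches): VEV.

3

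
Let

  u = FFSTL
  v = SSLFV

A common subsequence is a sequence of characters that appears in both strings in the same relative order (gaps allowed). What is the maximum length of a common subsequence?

Match S (u #3, v #2), then L (u #5, v #3) — 2 characters in the same relative order in both, and the DP table's final entry dp[5][5] is also 2, so no common subsequence is longer.

2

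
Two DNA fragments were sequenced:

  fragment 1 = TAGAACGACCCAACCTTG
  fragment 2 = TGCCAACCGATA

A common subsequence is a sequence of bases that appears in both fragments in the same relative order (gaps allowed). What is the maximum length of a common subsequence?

One common subsequence of length 9: T (fragment 1 #1, fragment 2 #1), then G (fragment 1 #7, fragment 2 #2), then C (fragment 1 #10, fragment 2 #3), then C (fragment 1 #11, fragment 2 #4), then A (fragment 1 #12, fragment 2 #5), then A (fragment 1 #13, fragment 2 #6), then C (fragment 1 #14, fragment 2 #7), then C (fragment 1 #15, fragment 2 #8), then T (fragment 1 #16, fragment 2 #11), and the DP table's final entry dp[18][12] is also 9, so no common subsequence is longer.

9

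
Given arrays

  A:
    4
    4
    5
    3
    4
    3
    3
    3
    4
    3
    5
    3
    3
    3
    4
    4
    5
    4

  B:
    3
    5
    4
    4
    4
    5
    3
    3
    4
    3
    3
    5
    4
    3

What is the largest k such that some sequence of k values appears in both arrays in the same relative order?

Pick 4 at A[1]=B[4], then 4 at A[2]=B[5], then 5 at A[3]=B[6], then 3 at A[7]=B[7], then 3 at A[8]=B[8], then 4 at A[9]=B[9], then 3 at A[13]=B[10], then 3 at A[14]=B[11], then 5 at A[17]=B[12], then 4 at A[18]=B[13]; all 10 values appear in both, in order. The LCS DP gives dp[18][14] = 10, so this is optimal.

10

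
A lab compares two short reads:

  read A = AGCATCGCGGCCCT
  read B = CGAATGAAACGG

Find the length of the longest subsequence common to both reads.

Pick A at read A[1]=read B[3]; then A at read A[4]=read B[4]; then T at read A[5]=read B[5]; then G at read A[7]=read B[6]; then C at read A[8]=read B[10]; then G at read A[9]=read B[11]; then G at read A[10]=read B[12]; all 7 bases appear in both, in order. dp[14][12] = 7 confirms this is the maximum.

7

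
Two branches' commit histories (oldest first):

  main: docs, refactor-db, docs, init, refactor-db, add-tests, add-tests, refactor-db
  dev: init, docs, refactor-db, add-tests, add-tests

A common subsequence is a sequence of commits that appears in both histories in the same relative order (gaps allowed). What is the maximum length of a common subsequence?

4

One common subsequence of length 4: docs [3,2], then refactor-db [5,3], then add-tests [6,4], then add-tests [7,5]. The LCS DP gives dp[8][5] = 4, so this is optimal.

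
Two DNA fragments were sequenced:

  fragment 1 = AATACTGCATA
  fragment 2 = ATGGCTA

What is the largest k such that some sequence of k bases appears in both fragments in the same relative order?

One common subsequence of length 6: A at fragment 1[2]=fragment 2[1] → T at fragment 1[3]=fragment 2[2] → G at fragment 1[7]=fragment 2[4] → C at fragment 1[8]=fragment 2[5] → T at fragment 1[10]=fragment 2[6] → A at fragment 1[11]=fragment 2[7]. Since dp[11][7] = 6, nothing longer is possible.

6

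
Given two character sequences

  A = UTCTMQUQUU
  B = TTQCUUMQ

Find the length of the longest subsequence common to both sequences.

Match T at A[2]=B[1], then T at A[4]=B[2], then Q at A[6]=B[3], then U at A[7]=B[6], then Q at A[8]=B[8] — 5 characters in the same relative order in both. dp[10][8] = 5 confirms this is the maximum.

5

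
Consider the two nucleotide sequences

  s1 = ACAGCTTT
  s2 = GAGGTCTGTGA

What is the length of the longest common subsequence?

5

Let dp[i][j] be the LCS length of the first i bases of s1 and the first j bases of s2. dp[i][j] = dp[i-1][j-1]+1 when the i-th and j-th bases match, else max(dp[i-1][j], dp[i][j-1]).
    ·  G  A  G  G  T  C  T  G  T  G  A
 ·  0  0  0  0  0  0  0  0  0  0  0  0
 A  0  0  1  1  1  1  1  1  1  1  1  1
 C  0  0  1  1  1  1  2  2  2  2  2  2
 A  0  0  1  1  1  1  2  2  2  2  2  3
 G  0  1  1  2  2  2  2  2  3  3  3  3
 C  0  1  1  2  2  2  3  3  3  3  3  3
 T  0  1  1  2  2  3  3  4  4  4  4  4
 T  0  1  1  2  2  3  3  4  4  5  5  5
 T  0  1  1  2  2  3  3  4  4  5  5  5
dp[8][11] = 5. One LCS (by backtracking along matches): AGCTT.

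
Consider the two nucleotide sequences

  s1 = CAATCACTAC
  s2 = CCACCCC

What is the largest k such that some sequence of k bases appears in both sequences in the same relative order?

5

Match C at s1[1]=s2[2]; then A at s1[2]=s2[3]; then C at s1[5]=s2[5]; then C at s1[7]=s2[6]; then C at s1[10]=s2[7] — 5 bases in the same relative order in both, and the DP table's final entry dp[10][7] is also 5, so no common subsequence is longer.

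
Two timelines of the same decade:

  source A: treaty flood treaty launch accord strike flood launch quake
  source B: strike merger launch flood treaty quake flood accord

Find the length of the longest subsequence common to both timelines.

Taking treaty [1,5], flood [2,7], accord [5,8] gives a common subsequence of length 3. dp[9][8] = 3 confirms this is the maximum.

3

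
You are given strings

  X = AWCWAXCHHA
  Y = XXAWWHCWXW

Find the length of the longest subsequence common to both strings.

Match A (X #1, Y #3); then W (X #2, Y #5); then C (X #3, Y #7); then W (X #4, Y #8); then X (X #6, Y #9) — 5 characters in the same relative order in both. dp[10][10] = 5 confirms this is the maximum.

5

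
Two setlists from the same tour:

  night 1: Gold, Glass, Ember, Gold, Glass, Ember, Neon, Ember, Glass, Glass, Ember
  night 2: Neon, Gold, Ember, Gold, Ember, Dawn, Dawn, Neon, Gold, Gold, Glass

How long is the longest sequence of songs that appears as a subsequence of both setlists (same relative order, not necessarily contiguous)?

6

Match Gold (night 1 #1, night 2 #2), Ember (night 1 #3, night 2 #3), Gold (night 1 #4, night 2 #4), Ember (night 1 #6, night 2 #5), Neon (night 1 #7, night 2 #8), Glass (night 1 #10, night 2 #11) — 6 songs in the same relative order in both, and the DP table's final entry dp[11][11] is also 6, so no common subsequence is longer.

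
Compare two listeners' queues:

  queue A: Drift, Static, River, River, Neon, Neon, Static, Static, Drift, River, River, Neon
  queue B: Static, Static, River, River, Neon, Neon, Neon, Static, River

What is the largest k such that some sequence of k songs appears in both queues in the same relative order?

7

One common subsequence of length 7: Static (queue A #2, queue B #2); then River (queue A #3, queue B #3); then River (queue A #4, queue B #4); then Neon (queue A #5, queue B #6); then Neon (queue A #6, queue B #7); then Static (queue A #8, queue B #8); then River (queue A #11, queue B #9). The LCS DP gives dp[12][9] = 7, so this is optimal.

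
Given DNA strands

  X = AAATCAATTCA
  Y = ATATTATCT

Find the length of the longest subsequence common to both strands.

6

Match A at X[1]=Y[1]; then A at X[2]=Y[3]; then A at X[3]=Y[6]; then T at X[4]=Y[7]; then C at X[5]=Y[8]; then T at X[9]=Y[9] — 6 bases in the same relative order in both, and the DP table's final entry dp[11][9] is also 6, so no common subsequence is longer.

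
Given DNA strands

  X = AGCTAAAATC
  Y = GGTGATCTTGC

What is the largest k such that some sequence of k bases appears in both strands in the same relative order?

5

Let dp[i][j] be the LCS length of the first i bases of X and the first j bases of Y. dp[i][j] = dp[i-1][j-1]+1 when the i-th and j-th bases match, else max(dp[i-1][j], dp[i][j-1]).
    ·  G  G  T  G  A  T  C  T  T  G  C
 ·  0  0  0  0  0  0  0  0  0  0  0  0
 A  0  0  0  0  0  1  1  1  1  1  1  1
 G  0  1  1  1  1  1  1  1  1  1  2  2
 C  0  1  1  1  1  1  1  2  2  2  2  3
 T  0  1  1  2  2  2  2  2  3  3  3  3
 A  0  1  1  2  2  3  3  3  3  3  3  3
 A  0  1  1  2  2  3  3  3  3  3  3  3
 A  0  1  1  2  2  3  3  3  3  3  3  3
 A  0  1  1  2  2  3  3  3  3  3  3  3
 T  0  1  1  2  2  3  4  4  4  4  4  4
 C  0  1  1  2  2  3  4  5  5  5  5  5
dp[10][11] = 5. One LCS (by backtracking along matches): ACTTC.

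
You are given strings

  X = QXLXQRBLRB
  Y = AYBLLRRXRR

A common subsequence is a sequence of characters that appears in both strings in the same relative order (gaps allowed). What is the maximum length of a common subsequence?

One common subsequence of length 4: L [3,5], then X [4,8], then R [6,9], then R [9,10]. The LCS DP gives dp[10][10] = 4, so this is optimal.

4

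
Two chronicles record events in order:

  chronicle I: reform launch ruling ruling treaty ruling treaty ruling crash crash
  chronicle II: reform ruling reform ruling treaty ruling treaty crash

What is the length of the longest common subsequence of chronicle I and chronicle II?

Match reform (chronicle I #1, chronicle II #1); then ruling (chronicle I #3, chronicle II #2); then ruling (chronicle I #4, chronicle II #4); then treaty (chronicle I #5, chronicle II #5); then ruling (chronicle I #6, chronicle II #6); then treaty (chronicle I #7, chronicle II #7); then crash (chronicle I #10, chronicle II #8) — 7 events in the same relative order in both. The LCS DP gives dp[10][8] = 7, so this is optimal.

7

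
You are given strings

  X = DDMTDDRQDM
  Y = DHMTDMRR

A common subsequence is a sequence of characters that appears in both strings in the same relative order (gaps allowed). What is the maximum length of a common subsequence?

Let dp[i][j] be the LCS length of the first i characters of X and the first j characters of Y. dp[i][j] = dp[i-1][j-1]+1 when the i-th and j-th characters match, else max(dp[i-1][j], dp[i][j-1]).
    ·  D  H  M  T  D  M  R  R
 ·  0  0  0  0  0  0  0  0  0
 D  0  1  1  1  1  1  1  1  1
 D  0  1  1  1  1  2  2  2  2
 M  0  1  1  2  2  2  3  3  3
 T  0  1  1  2  3  3  3  3  3
 D  0  1  1  2  3  4  4  4  4
 D  0  1  1  2  3  4  4  4  4
 R  0  1  1  2  3  4  4  5  5
 Q  0  1  1  2  3  4  4  5  5
 D  0  1  1  2  3  4  4  5  5
 M  0  1  1  2  3  4  5  5  5
dp[10][8] = 5. One LCS (by backtracking along matches): DMTDR.

5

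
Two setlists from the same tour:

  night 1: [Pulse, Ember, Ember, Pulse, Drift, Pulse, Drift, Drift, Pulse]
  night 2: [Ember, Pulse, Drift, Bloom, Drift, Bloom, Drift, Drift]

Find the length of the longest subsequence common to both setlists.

5

One common subsequence of length 5: Ember [3,1]; then Pulse [4,2]; then Drift [5,5]; then Drift [7,7]; then Drift [8,8]. The LCS DP gives dp[9][8] = 5, so this is optimal.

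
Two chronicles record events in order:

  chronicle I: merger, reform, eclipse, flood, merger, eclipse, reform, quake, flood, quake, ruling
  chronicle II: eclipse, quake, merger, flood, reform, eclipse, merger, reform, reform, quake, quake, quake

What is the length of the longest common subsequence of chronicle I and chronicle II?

Pick merger [1,3]; then reform [2,5]; then eclipse [3,6]; then merger [5,7]; then reform [7,9]; then quake [8,11]; then quake [10,12]; all 7 events appear in both, in order, and the DP table's final entry dp[11][12] is also 7, so no common subsequence is longer.

7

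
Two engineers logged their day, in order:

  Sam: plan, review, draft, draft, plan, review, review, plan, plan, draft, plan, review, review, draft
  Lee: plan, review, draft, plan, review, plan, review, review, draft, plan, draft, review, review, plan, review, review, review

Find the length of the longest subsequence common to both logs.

Taking plan (Sam #1, Lee #1), then review (Sam #2, Lee #2), then draft (Sam #3, Lee #3), then plan (Sam #5, Lee #6), then review (Sam #6, Lee #7), then review (Sam #7, Lee #8), then plan (Sam #9, Lee #10), then draft (Sam #10, Lee #11), then plan (Sam #11, Lee #14), then review (Sam #12, Lee #16), then review (Sam #13, Lee #17) gives a common subsequence of length 11. dp[14][17] = 11 confirms this is the maximum.

11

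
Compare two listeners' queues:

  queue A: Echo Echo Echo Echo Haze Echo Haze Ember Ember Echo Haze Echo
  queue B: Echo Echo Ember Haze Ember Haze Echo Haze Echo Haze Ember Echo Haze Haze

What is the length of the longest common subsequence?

9

One common subsequence of length 9: Echo at queue A[1]=queue B[1], Echo at queue A[2]=queue B[2], Echo at queue A[4]=queue B[7], Haze at queue A[5]=queue B[8], Echo at queue A[6]=queue B[9], Haze at queue A[7]=queue B[10], Ember at queue A[9]=queue B[11], Echo at queue A[10]=queue B[12], Haze at queue A[11]=queue B[14], and the DP table's final entry dp[12][14] is also 9, so no common subsequence is longer.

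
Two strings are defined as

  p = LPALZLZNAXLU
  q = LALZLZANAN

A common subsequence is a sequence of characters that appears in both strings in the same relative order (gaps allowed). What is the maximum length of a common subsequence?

Let dp[i][j] be the LCS length of the first i characters of p and the first j characters of q. dp[i][j] = dp[i-1][j-1]+1 when the i-th and j-th characters match, else max(dp[i-1][j], dp[i][j-1]).
    ·  L  A  L  Z  L  Z  A  N  A  N
 ·  0  0  0  0  0  0  0  0  0  0  0
 L  0  1  1  1  1  1  1  1  1  1  1
 P  0  1  1  1  1  1  1  1  1  1  1
 A  0  1  2  2  2  2  2  2  2  2  2
 L  0  1  2  3  3  3  3  3  3  3  3
 Z  0  1  2  3  4  4  4  4  4  4  4
 L  0  1  2  3  4  5  5  5  5  5  5
 Z  0  1  2  3  4  5  6  6  6  6  6
 N  0  1  2  3  4  5  6  6  7  7  7
 A  0  1  2  3  4  5  6  7  7  8  8
 X  0  1  2  3  4  5  6  7  7  8  8
 L  0  1  2  3  4  5  6  7  7  8  8
 U  0  1  2  3  4  5  6  7  7  8  8
dp[12][10] = 8. One LCS (by backtracking along matches): LALZLZNA.

8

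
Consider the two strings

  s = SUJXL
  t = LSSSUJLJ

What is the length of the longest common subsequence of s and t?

One common subsequence of length 4: S at s[1]=t[4] → U at s[2]=t[5] → J at s[3]=t[6] → L at s[5]=t[7], and the DP table's final entry dp[5][8] is also 4, so no common subsequence is longer.

4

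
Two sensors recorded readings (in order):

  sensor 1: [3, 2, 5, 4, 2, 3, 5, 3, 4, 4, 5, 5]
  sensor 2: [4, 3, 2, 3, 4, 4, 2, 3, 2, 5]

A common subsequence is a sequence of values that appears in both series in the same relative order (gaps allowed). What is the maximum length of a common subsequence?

Let dp[i][j] be the LCS length of the first i values of sensor 1 and the first j values of sensor 2. dp[i][j] = dp[i-1][j-1]+1 when the i-th and j-th values match, else max(dp[i-1][j], dp[i][j-1]).
    ·  4  3  2  3  4  4  2  3  2  5
 ·  0  0  0  0  0  0  0  0  0  0  0
 3  0  0  1  1  1  1  1  1  1  1  1
 2  0  0  1  2  2  2  2  2  2  2  2
 5  0  0  1  2  2  2  2  2  2  2  3
 4  0  1  1  2  2  3  3  3  3  3  3
 2  0  1  1  2  2  3  3  4  4  4  4
 3  0  1  2  2  3  3  3  4  5  5  5
 5  0  1  2  2  3  3  3  4  5  5  6
 3  0  1  2  2  3  3  3  4  5  5  6
 4  0  1  2  2  3  4  4  4  5  5  6
 4  0  1  2  2  3  4  5  5  5  5  6
 5  0  1  2  2  3  4  5  5  5  5  6
 5  0  1  2  2  3  4  5  5  5  5  6
dp[12][10] = 6. One LCS (by backtracking along matches): 3, 2, 4, 2, 3, 5.

6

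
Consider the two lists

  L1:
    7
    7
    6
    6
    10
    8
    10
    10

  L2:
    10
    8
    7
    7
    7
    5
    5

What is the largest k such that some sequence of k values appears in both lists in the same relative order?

2

One common subsequence of length 2: 7 (L1 #1, L2 #4) → 7 (L1 #2, L2 #5). dp[8][7] = 2 confirms this is the maximum.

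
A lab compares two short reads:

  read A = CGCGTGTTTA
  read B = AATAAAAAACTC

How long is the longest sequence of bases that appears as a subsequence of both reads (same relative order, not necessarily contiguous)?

2

Let dp[i][j] be the LCS length of the first i bases of read A and the first j bases of read B. dp[i][j] = dp[i-1][j-1]+1 when the i-th and j-th bases match, else max(dp[i-1][j], dp[i][j-1]).
    ·  A  A  T  A  A  A  A  A  A  C  T  C
 ·  0  0  0  0  0  0  0  0  0  0  0  0  0
 C  0  0  0  0  0  0  0  0  0  0  1  1  1
 G  0  0  0  0  0  0  0  0  0  0  1  1  1
 C  0  0  0  0  0  0  0  0  0  0  1  1  2
 G  0  0  0  0  0  0  0  0  0  0  1  1  2
 T  0  0  0  1  1  1  1  1  1  1  1  2  2
 G  0  0  0  1  1  1  1  1  1  1  1  2  2
 T  0  0  0  1  1  1  1  1  1  1  1  2  2
 T  0  0  0  1  1  1  1  1  1  1  1  2  2
 T  0  0  0  1  1  1  1  1  1  1  1  2  2
 A  0  1  1  1  2  2  2  2  2  2  2  2  2
dp[10][12] = 2. One LCS (by backtracking along matches): CC.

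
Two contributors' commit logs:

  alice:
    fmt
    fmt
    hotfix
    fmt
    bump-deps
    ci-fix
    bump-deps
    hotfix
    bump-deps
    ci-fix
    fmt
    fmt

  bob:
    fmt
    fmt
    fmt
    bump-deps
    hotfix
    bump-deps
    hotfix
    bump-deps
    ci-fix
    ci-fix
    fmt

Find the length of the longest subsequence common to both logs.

One common subsequence of length 9: fmt (alice #1, bob #1), fmt (alice #2, bob #2), fmt (alice #4, bob #3), bump-deps (alice #5, bob #4), bump-deps (alice #7, bob #6), hotfix (alice #8, bob #7), bump-deps (alice #9, bob #8), ci-fix (alice #10, bob #10), fmt (alice #12, bob #11). dp[12][11] = 9 confirms this is the maximum.

9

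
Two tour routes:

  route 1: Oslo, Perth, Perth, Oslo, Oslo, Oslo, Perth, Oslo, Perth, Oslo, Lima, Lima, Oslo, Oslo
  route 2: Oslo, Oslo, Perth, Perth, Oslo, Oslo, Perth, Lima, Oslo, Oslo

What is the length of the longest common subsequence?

Pick Oslo [1,2], then Perth [2,3], then Perth [3,4], then Oslo [6,5], then Oslo [8,6], then Perth [9,7], then Lima [12,8], then Oslo [13,9], then Oslo [14,10]; all 9 stops appear in both, in order. dp[14][10] = 9 confirms this is the maximum.

9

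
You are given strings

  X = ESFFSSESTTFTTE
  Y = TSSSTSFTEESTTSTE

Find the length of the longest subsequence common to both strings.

9

Pick S (X #2, Y #3), S (X #5, Y #4), S (X #6, Y #6), E (X #7, Y #10), S (X #8, Y #11), T (X #9, Y #12), T (X #10, Y #13), T (X #13, Y #15), E (X #14, Y #16); all 9 characters appear in both, in order, and the DP table's final entry dp[14][16] is also 9, so no common subsequence is longer.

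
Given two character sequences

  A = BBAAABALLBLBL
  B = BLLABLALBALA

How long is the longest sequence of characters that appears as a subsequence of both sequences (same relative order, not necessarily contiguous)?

One common subsequence of length 7: B [1,1], A [5,4], B [6,5], A [7,7], L [9,8], B [10,9], L [11,11]. Since dp[13][12] = 7, nothing longer is possible.

7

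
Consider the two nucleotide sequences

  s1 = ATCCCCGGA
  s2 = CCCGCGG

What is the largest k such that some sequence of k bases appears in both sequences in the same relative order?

Let dp[i][j] be the LCS length of the first i bases of s1 and the first j bases of s2. dp[i][j] = dp[i-1][j-1]+1 when the i-th and j-th bases match, else max(dp[i-1][j], dp[i][j-1]).
    ·  C  C  C  G  C  G  G
 ·  0  0  0  0  0  0  0  0
 A  0  0  0  0  0  0  0  0
 T  0  0  0  0  0  0  0  0
 C  0  1  1  1  1  1  1  1
 C  0  1  2  2  2  2  2  2
 C  0  1  2  3  3  3  3  3
 C  0  1  2  3  3  4  4  4
 G  0  1  2  3  4  4  5  5
 G  0  1  2  3  4  4  5  6
 A  0  1  2  3  4  4  5  6
dp[9][7] = 6. One LCS (by backtracking along matches): CCCCGG.

6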